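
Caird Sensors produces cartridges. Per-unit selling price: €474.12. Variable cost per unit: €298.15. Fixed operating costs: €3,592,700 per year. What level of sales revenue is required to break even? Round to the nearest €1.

€9,679,894

CM per unit = €474.12 − €298.15 = €175.97; CM ratio = €175.97 / €474.12 = 0.3712.
Break-even sales = FC ÷ CM ratio = €3,592,700 × €474.12 / €175.97 = €9,679,894.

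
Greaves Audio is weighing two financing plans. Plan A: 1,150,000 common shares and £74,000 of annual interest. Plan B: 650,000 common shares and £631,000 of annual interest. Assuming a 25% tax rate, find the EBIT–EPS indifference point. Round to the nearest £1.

Set EPS_A = EPS_B: (EBIT − £74,000)(1 − 0.25) ÷ 1,150,000 = (EBIT − £631,000)(1 − 0.25) ÷ 650,000.
Cancelling (1 − t) and cross-multiplying: 650,000·(EBIT − 74,000) = 1,150,000·(EBIT − 631,000).
Solving, EBIT = (631,000·1,150,000 − 74,000·650,000) / (1,150,000 − 650,000) = 677,550,000,000 / 500,000 = 1,355,100.00.

£1,355,100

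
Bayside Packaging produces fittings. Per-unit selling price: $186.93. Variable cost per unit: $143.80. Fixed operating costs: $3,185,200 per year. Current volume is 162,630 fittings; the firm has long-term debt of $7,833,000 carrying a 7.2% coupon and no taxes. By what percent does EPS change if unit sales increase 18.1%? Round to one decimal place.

Total contribution margin = 162,630 × $43.13 = $7,014,231.90.
EBIT = $7,014,231.90 − $3,185,200 = $3,829,031.90.
Interest = $563,976.00, so EBIT − I = $3,265,055.90.
Degree of combined leverage = contribution ÷ (EBIT − I) = $7,014,231.90 ÷ $3,265,055.90 = 2.1483.
EPS therefore changes by 2.1483 × (+18.1%) = +38.9%.

+38.9%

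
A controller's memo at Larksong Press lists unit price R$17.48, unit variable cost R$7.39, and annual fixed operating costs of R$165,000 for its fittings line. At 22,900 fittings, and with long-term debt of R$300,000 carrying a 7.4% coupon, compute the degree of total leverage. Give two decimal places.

5.27

At 22,900 units, contribution = 22,900 × R$10.09 = R$231,061.00.
EBIT = R$231,061.00 − R$165,000 = R$66,061.00. Interest = R$22,200.00.
DOL = R$231,061.00 ÷ R$66,061.00 = 3.4977; DFL = R$66,061.00 ÷ R$43,861.00 = 1.5061.
DCL = DOL × DFL = 3.4977 × 1.5061 = 5.2679.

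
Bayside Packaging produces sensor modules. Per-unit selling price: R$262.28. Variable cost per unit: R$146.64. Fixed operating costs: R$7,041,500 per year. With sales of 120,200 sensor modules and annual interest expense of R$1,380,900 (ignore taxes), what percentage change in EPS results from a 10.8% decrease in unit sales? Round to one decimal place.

-27.4%

Total contribution margin = 120,200 × R$115.64 = R$13,899,928.00.
Subtracting fixed costs: EBIT = R$13,899,928.00 − R$7,041,500 = R$6,858,428.00.
After interest of R$1,380,900.00, pre-tax earnings = R$5,477,528.00.
Degree of combined leverage = contribution ÷ (EBIT − I) = R$13,899,928.00 ÷ R$5,477,528.00 = 2.5376.
%ΔEPS = DCL × %ΔSales = 2.5376 × -10.8% = -27.4%.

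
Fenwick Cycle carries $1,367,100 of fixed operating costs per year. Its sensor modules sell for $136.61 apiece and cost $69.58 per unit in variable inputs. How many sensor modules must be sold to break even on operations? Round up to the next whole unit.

20,396 sensor modules

Each unit contributes $136.61 − $69.58 = $67.03.
Break-even volume = fixed costs ÷ CM per unit = $1,367,100 ÷ $67.03 = 20,395.35, so 20,396 sensor modules.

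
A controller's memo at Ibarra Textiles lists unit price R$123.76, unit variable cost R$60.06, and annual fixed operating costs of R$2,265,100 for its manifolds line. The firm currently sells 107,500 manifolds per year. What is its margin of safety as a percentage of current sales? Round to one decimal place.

66.9%

Each unit contributes R$123.76 − R$60.06 = R$63.70. Break-even units = R$2,265,100 ÷ R$63.70 = 35,558.87; break-even revenue = 35,558.87 × R$123.76 = R$4,400,765.71.
Current sales = 107,500 × R$123.76 = R$13,304,200.00.
Margin of safety = (R$13,304,200.00 − R$4,400,765.71) ÷ R$13,304,200.00 = 66.9%.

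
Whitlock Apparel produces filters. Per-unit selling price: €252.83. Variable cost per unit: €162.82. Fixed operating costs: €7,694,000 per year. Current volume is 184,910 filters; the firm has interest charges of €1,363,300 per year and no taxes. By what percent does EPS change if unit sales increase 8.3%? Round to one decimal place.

At 184,910 units, contribution = 184,910 × €90.01 = €16,643,749.10.
Subtracting fixed costs: EBIT = €16,643,749.10 − €7,694,000 = €8,949,749.10.
After interest of €1,363,300.00, pre-tax earnings = €7,586,449.10.
DCL = total CM / (EBIT − I) = €16,643,749.10 / €7,586,449.10 = 2.1939.
%ΔEPS = DCL × %ΔSales = 2.1939 × +8.3% = +18.2%.

+18.2%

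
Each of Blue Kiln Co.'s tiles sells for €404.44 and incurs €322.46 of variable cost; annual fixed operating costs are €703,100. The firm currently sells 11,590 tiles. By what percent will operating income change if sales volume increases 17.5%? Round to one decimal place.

Contribution at this volume is 11,590 × €81.98 = €950,148.20.
Subtracting fixed costs: EBIT = €950,148.20 − €703,100 = €247,048.20.
DOL = contribution ÷ EBIT = €950,148.20 ÷ €247,048.20 = 3.8460.
So EBIT moves 3.8460 × (+17.5%) = +67.3%.

+67.3%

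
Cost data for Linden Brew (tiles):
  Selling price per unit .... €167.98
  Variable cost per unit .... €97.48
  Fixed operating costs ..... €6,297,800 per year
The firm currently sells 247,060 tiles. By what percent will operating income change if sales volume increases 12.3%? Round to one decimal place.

Contribution at this volume is 247,060 × €70.50 = €17,417,730.00.
Subtracting fixed costs: EBIT = €17,417,730.00 − €6,297,800 = €11,119,930.00.
DOL = contribution ÷ EBIT = €17,417,730.00 ÷ €11,119,930.00 = 1.5664.
Operating income changes by 1.5664 × +12.3% = +19.3%.

+19.3%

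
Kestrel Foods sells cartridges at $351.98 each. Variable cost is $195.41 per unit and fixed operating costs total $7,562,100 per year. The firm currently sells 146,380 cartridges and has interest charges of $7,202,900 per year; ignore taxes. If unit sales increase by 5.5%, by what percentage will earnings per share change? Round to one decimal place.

+15.5%

Total contribution margin = 146,380 × $156.57 = $22,918,716.60.
Operating income = contribution − fixed costs = $22,918,716.60 − $7,562,100 = $15,356,616.60.
After interest of $7,202,900.00, pre-tax earnings = $8,153,716.60.
DCL = total CM / (EBIT − I) = $22,918,716.60 / $8,153,716.60 = 2.8108.
EPS therefore changes by 2.8108 × (+5.5%) = +15.5%.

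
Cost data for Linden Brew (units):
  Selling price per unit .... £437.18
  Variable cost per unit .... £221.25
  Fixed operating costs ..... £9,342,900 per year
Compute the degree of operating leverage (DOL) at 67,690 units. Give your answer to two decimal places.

2.77

At 67,690 units, contribution = 67,690 × £215.93 = £14,616,301.70.
Operating income = contribution − fixed costs = £14,616,301.70 − £9,342,900 = £5,273,401.70.
Degree of operating leverage = £14,616,301.70 / £5,273,401.70 = 2.7717.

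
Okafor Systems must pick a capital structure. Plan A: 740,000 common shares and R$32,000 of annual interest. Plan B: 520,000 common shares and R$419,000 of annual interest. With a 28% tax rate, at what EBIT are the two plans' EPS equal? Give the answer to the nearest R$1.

Set EPS_A = EPS_B: (EBIT − R$32,000)(1 − 0.28) ÷ 740,000 = (EBIT − R$419,000)(1 − 0.28) ÷ 520,000.
The (1 − t) factor cancels: (EBIT − 32,000) × 520,000 = (EBIT − 419,000) × 740,000.
Solving, EBIT = (419,000·740,000 − 32,000·520,000) / (740,000 − 520,000) = 293,420,000,000 / 220,000 = 1,333,727.27.

R$1,333,727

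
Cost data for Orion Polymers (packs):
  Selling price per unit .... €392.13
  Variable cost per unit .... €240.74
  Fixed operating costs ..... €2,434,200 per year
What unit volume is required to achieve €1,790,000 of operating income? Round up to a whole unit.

Unit CM = price − variable cost = €392.13 − €240.74 = €151.39.
Units = (FC + target) / CM = (€2,434,200 + €1,790,000) / €151.39 = 27,902.77, so 27,903 packs.

27,903 packs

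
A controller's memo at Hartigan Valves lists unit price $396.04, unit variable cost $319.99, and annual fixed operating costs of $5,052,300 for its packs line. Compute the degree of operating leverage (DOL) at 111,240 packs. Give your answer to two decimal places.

Contribution at this volume is 111,240 × $76.05 = $8,459,802.00.
EBIT = $8,459,802.00 − $5,052,300 = $3,407,502.00.
So DOL = total CM / EBIT = $8,459,802.00 / $3,407,502.00 = 2.4827.

2.48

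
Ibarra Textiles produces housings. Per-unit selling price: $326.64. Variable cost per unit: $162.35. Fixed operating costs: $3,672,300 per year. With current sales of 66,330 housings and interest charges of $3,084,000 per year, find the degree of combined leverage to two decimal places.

2.63

At 66,330 units, contribution = 66,330 × $164.29 = $10,897,355.70.
EBIT = $10,897,355.70 − $3,672,300 = $7,225,055.70. Interest = $3,084,000.00.
DOL = $10,897,355.70 ÷ $7,225,055.70 = 1.5083; DFL = $7,225,055.70 ÷ $4,141,055.70 = 1.7447.
Combined leverage = 1.5083 × 1.7447 = 2.6315.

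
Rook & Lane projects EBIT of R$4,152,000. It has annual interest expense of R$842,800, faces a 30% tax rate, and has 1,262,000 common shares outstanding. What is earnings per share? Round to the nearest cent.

Pre-tax income = R$4,152,000 − R$842,800.00 = R$3,309,200.00.
After tax at 30%: net income = R$3,309,200.00 × 0.70 = R$2,316,440.00.
EPS = R$2,316,440.00 ÷ 1,262,000 = R$1.84.

R$1.84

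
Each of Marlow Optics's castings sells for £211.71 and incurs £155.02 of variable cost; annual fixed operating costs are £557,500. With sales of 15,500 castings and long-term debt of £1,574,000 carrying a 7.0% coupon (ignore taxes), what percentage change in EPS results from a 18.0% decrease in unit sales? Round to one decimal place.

-75.0%

Total contribution margin = 15,500 × £56.69 = £878,695.00.
Operating income = contribution − fixed costs = £878,695.00 − £557,500 = £321,195.00.
After interest of £110,180.00, pre-tax earnings = £211,015.00.
DCL = total CM / (EBIT − I) = £878,695.00 / £211,015.00 = 4.1641.
EPS therefore changes by 4.1641 × (-18.0%) = -75.0%.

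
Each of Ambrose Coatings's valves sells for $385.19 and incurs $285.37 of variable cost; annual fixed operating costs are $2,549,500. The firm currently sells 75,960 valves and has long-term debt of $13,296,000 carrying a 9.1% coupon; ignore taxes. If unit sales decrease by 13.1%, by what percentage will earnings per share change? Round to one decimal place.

Contribution at this volume is 75,960 × $99.82 = $7,582,327.20.
EBIT = $7,582,327.20 − $2,549,500 = $5,032,827.20.
Interest = $1,209,936.00, so EBIT − I = $3,822,891.20.
Degree of combined leverage = contribution ÷ (EBIT − I) = $7,582,327.20 ÷ $3,822,891.20 = 1.9834.
%ΔEPS = DCL × %ΔSales = 1.9834 × -13.1% = -26.0%.

-26.0%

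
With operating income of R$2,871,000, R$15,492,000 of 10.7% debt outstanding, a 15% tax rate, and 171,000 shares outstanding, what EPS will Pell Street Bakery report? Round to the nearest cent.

Pre-tax income = R$2,871,000 − R$1,657,644.00 = R$1,213,356.00.
After tax at 15%: net income = R$1,213,356.00 × 0.85 = R$1,031,352.60.
Per share: R$1,031,352.60 / 171,000 shares = R$6.03.

R$6.03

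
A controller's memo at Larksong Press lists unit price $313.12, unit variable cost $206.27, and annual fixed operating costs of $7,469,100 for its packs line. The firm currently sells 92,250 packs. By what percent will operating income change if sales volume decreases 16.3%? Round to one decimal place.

Total contribution margin = 92,250 × $106.85 = $9,856,912.50.
EBIT = $9,856,912.50 − $7,469,100 = $2,387,812.50.
DOL = contribution ÷ EBIT = $9,856,912.50 ÷ $2,387,812.50 = 4.1280.
%ΔEBIT = DOL × %ΔSales = 4.1280 × -16.3% = -67.3%.

-67.3%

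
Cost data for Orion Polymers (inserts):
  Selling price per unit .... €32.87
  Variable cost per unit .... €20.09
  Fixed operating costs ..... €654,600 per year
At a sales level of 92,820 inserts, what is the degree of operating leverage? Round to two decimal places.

Contribution at this volume is 92,820 × €12.78 = €1,186,239.60.
Operating income = contribution − fixed costs = €1,186,239.60 − €654,600 = €531,639.60.
DOL = contribution ÷ EBIT = €1,186,239.60 ÷ €531,639.60 = 2.2313.

2.23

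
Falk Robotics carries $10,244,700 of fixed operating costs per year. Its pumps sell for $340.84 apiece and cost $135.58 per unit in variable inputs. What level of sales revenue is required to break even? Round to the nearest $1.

$17,011,612

Contribution margin per unit = $340.84 − $135.58 = $205.26, a CM ratio of $205.26 ÷ $340.84 = 0.6022.
Break-even revenue = fixed costs × price ÷ CM = $10,244,700 × $340.84 ÷ $205.26 = $17,011,612.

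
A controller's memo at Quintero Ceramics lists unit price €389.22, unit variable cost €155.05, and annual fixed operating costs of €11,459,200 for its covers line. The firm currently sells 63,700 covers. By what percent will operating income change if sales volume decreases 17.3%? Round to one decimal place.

-74.6%

At 63,700 units, contribution = 63,700 × €234.17 = €14,916,629.00.
Subtracting fixed costs: EBIT = €14,916,629.00 − €11,459,200 = €3,457,429.00.
DOL = contribution ÷ EBIT = €14,916,629.00 ÷ €3,457,429.00 = 4.3144.
Operating income changes by 4.3144 × -17.3% = -74.6%.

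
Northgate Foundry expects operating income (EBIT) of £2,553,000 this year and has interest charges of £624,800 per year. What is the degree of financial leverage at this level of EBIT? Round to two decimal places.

1.32

Annual interest charges come to £624,800.00.
Degree of financial leverage = EBIT / (EBIT − interest) = £2,553,000 / £1,928,200.00 = 1.3240.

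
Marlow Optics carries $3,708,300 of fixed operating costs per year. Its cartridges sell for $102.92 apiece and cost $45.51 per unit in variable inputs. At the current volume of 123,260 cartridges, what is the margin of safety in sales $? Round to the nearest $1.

Each unit contributes $102.92 − $45.51 = $57.41. Break-even units = $3,708,300 ÷ $57.41 = 64,593.28; break-even revenue = 64,593.28 × $102.92 = $6,647,940.01.
Actual sales revenue = 123,260 × $102.92 = $12,685,919.20.
Margin of safety = $12,685,919.20 − $6,647,940.01 = $6,037,979.

$6,037,979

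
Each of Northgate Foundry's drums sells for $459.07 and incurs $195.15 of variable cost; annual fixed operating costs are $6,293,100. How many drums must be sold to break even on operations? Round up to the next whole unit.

Contribution margin per unit = $459.07 − $195.15 = $263.92.
Units to break even: $6,293,100 ÷ $263.92 = 23,844.73, rounded up to 23,845.

23,845 drums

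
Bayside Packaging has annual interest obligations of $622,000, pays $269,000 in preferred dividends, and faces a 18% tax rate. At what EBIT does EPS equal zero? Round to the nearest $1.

Preferred dividends are paid after tax, so their pre-tax equivalent is $269,000 ÷ (1 − 0.18) = $328,048.78.
EPS = 0 when EBIT covers interest plus the pre-tax preferred burden: $622,000 + $328,048.78 = $950,048.78.

$950,049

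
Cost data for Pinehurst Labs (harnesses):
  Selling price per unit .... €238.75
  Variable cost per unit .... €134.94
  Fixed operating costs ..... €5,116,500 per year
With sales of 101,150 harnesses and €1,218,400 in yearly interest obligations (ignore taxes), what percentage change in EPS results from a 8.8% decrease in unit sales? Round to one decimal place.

-22.2%

At 101,150 units, contribution = 101,150 × €103.81 = €10,500,381.50.
Operating income = contribution − fixed costs = €10,500,381.50 − €5,116,500 = €5,383,881.50.
Interest = €1,218,400.00, so EBIT − I = €4,165,481.50.
Degree of combined leverage = contribution ÷ (EBIT − I) = €10,500,381.50 ÷ €4,165,481.50 = 2.5208.
%ΔEPS = DCL × %ΔSales = 2.5208 × -8.8% = -22.2%.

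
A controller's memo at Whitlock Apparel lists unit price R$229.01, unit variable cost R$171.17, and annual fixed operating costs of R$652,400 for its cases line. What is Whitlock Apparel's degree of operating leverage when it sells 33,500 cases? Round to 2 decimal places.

1.51

At 33,500 units, contribution = 33,500 × R$57.84 = R$1,937,640.00.
EBIT = R$1,937,640.00 − R$652,400 = R$1,285,240.00.
DOL = contribution ÷ EBIT = R$1,937,640.00 ÷ R$1,285,240.00 = 1.5076.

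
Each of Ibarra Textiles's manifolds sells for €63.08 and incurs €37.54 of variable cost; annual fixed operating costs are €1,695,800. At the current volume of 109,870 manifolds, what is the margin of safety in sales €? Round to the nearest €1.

Each unit contributes €63.08 − €37.54 = €25.54. Break-even units = €1,695,800 ÷ €25.54 = 66,397.81; break-even revenue = 66,397.81 × €63.08 = €4,188,373.69.
Actual sales revenue = 109,870 × €63.08 = €6,930,599.60.
Margin of safety = €6,930,599.60 − €4,188,373.69 = €2,742,226.

€2,742,226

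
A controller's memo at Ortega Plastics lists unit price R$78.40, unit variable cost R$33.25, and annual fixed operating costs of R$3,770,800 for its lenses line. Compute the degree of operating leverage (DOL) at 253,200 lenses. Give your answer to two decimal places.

Total contribution margin = 253,200 × R$45.15 = R$11,431,980.00.
Subtracting fixed costs: EBIT = R$11,431,980.00 − R$3,770,800 = R$7,661,180.00.
Degree of operating leverage = R$11,431,980.00 / R$7,661,180.00 = 1.4922.

1.49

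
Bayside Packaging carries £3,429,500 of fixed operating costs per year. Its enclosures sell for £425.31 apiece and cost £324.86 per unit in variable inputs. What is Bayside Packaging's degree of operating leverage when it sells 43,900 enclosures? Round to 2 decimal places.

4.50

Total contribution margin = 43,900 × £100.45 = £4,409,755.00.
EBIT = £4,409,755.00 − £3,429,500 = £980,255.00.
DOL = contribution ÷ EBIT = £4,409,755.00 ÷ £980,255.00 = 4.4986.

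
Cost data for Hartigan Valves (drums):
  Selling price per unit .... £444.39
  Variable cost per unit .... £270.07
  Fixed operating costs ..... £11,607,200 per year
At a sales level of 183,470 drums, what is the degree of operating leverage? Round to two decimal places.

1.57

At 183,470 units, contribution = 183,470 × £174.32 = £31,982,490.40.
Subtracting fixed costs: EBIT = £31,982,490.40 − £11,607,200 = £20,375,290.40.
DOL = contribution ÷ EBIT = £31,982,490.40 ÷ £20,375,290.40 = 1.5697.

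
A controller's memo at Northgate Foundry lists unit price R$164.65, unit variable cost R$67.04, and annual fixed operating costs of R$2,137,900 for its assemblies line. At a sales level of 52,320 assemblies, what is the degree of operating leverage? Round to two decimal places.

1.72

Contribution at this volume is 52,320 × R$97.61 = R$5,106,955.20.
Subtracting fixed costs: EBIT = R$5,106,955.20 − R$2,137,900 = R$2,969,055.20.
DOL = contribution ÷ EBIT = R$5,106,955.20 ÷ R$2,969,055.20 = 1.7201.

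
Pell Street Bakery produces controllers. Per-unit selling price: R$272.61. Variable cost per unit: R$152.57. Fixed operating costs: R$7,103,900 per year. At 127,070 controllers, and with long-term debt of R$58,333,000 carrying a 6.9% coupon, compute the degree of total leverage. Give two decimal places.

3.70

Contribution at this volume is 127,070 × R$120.04 = R$15,253,482.80.
EBIT = R$15,253,482.80 − R$7,103,900 = R$8,149,582.80. Interest = R$4,024,977.00.
DOL = R$15,253,482.80 ÷ R$8,149,582.80 = 1.8717; DFL = R$8,149,582.80 ÷ R$4,124,605.80 = 1.9758.
DCL = DOL × DFL = 1.8717 × 1.9758 = 3.6981.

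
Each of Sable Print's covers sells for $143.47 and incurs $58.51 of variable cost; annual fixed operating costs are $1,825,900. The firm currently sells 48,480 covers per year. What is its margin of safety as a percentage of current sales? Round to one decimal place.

55.7%

Contribution margin per unit = $143.47 − $58.51 = $84.96. Break-even units = $1,825,900 ÷ $84.96 = 21,491.29; break-even revenue = 21,491.29 × $143.47 = $3,083,355.38.
Current sales = 48,480 × $143.47 = $6,955,425.60.
Margin of safety = ($6,955,425.60 − $3,083,355.38) ÷ $6,955,425.60 = 55.7%.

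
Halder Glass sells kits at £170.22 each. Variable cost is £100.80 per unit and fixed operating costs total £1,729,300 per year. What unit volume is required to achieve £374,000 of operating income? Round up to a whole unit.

Contribution margin per unit = £170.22 − £100.80 = £69.42.
Required volume = (fixed costs + target profit) ÷ CM = (£1,729,300 + £374,000) ÷ £69.42 = 30,298.18, so 30,299 kits.

30,299 kits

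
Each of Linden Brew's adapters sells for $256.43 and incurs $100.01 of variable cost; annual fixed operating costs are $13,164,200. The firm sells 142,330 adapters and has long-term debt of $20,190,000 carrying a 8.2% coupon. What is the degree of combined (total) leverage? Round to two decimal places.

Total contribution margin = 142,330 × $156.42 = $22,263,258.60.
Operating income = contribution − fixed costs = $22,263,258.60 − $13,164,200 = $9,099,058.60. Interest = $1,655,580.00.
DOL = $22,263,258.60 ÷ $9,099,058.60 = 2.4468; DFL = $9,099,058.60 ÷ $7,443,478.60 = 1.2224.
Combined leverage = 2.4468 × 1.2224 = 2.9910.

2.99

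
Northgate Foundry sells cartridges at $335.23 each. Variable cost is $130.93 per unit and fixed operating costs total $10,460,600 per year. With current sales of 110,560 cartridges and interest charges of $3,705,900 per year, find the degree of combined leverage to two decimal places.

2.68

At 110,560 units, contribution = 110,560 × $204.30 = $22,587,408.00.
Operating income = contribution − fixed costs = $22,587,408.00 − $10,460,600 = $12,126,808.00. Interest = $3,705,900.00, so EBIT − I = $8,420,908.00.
DCL = contribution ÷ (EBIT − I) = $22,587,408.00 ÷ $8,420,908.00 = 2.6823.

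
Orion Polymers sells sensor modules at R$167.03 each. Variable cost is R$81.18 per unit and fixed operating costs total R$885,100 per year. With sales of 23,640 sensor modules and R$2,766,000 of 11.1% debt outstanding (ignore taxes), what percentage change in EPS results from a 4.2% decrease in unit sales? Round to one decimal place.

Total contribution margin = 23,640 × R$85.85 = R$2,029,494.00.
Subtracting fixed costs: EBIT = R$2,029,494.00 − R$885,100 = R$1,144,394.00.
Interest = R$307,026.00, so EBIT − I = R$837,368.00.
Degree of combined leverage = contribution ÷ (EBIT − I) = R$2,029,494.00 ÷ R$837,368.00 = 2.4237.
EPS therefore changes by 2.4237 × (-4.2%) = -10.2%.

-10.2%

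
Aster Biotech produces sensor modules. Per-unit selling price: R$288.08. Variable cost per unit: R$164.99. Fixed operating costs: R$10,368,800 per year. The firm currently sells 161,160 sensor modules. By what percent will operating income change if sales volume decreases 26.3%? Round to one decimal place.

At 161,160 units, contribution = 161,160 × R$123.09 = R$19,837,184.40.
EBIT = R$19,837,184.40 − R$10,368,800 = R$9,468,384.40.
So DOL = total CM / EBIT = R$19,837,184.40 / R$9,468,384.40 = 2.0951.
Operating income changes by 2.0951 × -26.3% = -55.1%.

-55.1%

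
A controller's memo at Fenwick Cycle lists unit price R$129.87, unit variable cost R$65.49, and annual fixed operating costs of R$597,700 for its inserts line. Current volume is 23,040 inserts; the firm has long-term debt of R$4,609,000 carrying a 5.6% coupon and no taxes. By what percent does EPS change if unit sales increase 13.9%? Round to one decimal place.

+32.9%

Contribution at this volume is 23,040 × R$64.38 = R$1,483,315.20.
Subtracting fixed costs: EBIT = R$1,483,315.20 − R$597,700 = R$885,615.20.
After interest of R$258,104.00, pre-tax earnings = R$627,511.20.
Degree of combined leverage = contribution ÷ (EBIT − I) = R$1,483,315.20 ÷ R$627,511.20 = 2.3638.
%ΔEPS = DCL × %ΔSales = 2.3638 × +13.9% = +32.9%.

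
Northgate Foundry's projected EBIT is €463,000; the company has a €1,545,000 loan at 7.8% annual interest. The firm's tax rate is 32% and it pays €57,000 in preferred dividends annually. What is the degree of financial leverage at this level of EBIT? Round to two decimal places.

Interest = €120,510.00.
Pre-tax preferred-dividend burden = €57,000 ÷ (1 − 0.32) = €83,823.53.
DFL = EBIT ÷ [EBIT − I − D_p/(1−t)] = €463,000 ÷ [€463,000 − €120,510.00 − €83,823.53] = €463,000 ÷ €258,666.47 = 1.7899.

1.79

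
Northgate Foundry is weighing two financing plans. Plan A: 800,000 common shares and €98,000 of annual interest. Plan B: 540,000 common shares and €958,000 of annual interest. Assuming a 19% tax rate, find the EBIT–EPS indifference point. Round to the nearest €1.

€2,744,154

At indifference, (EBIT − 98,000)(1 − t)/800,000 = (EBIT − 958,000)(1 − t)/540,000.
The (1 − t) factor cancels: (EBIT − 98,000) × 540,000 = (EBIT − 958,000) × 800,000.
Solving, EBIT = (958,000·800,000 − 98,000·540,000) / (800,000 − 540,000) = 713,480,000,000 / 260,000 = 2,744,153.85.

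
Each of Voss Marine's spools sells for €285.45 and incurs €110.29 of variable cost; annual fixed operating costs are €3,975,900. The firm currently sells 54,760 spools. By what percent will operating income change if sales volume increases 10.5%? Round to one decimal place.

+17.9%

Contribution at this volume is 54,760 × €175.16 = €9,591,761.60.
Operating income = contribution − fixed costs = €9,591,761.60 − €3,975,900 = €5,615,861.60.
Degree of operating leverage = €9,591,761.60 / €5,615,861.60 = 1.7080.
Operating income changes by 1.7080 × +10.5% = +17.9%.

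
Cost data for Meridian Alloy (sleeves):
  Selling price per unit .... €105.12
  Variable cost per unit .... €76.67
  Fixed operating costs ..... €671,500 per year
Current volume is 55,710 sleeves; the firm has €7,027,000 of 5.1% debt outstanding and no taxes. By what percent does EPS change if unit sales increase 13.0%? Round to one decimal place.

Contribution at this volume is 55,710 × €28.45 = €1,584,949.50.
EBIT = €1,584,949.50 − €671,500 = €913,449.50.
Interest = €358,377.00, so EBIT − I = €555,072.50.
Degree of combined leverage = contribution ÷ (EBIT − I) = €1,584,949.50 ÷ €555,072.50 = 2.8554.
EPS therefore changes by 2.8554 × (+13.0%) = +37.1%.

+37.1%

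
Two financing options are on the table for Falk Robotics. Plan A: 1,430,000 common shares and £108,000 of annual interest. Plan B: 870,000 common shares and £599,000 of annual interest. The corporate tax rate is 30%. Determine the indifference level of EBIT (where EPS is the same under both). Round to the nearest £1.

£1,361,804

At indifference, (EBIT − 108,000)(1 − t)/1,430,000 = (EBIT − 599,000)(1 − t)/870,000.
Cancelling (1 − t) and cross-multiplying: 870,000·(EBIT − 108,000) = 1,430,000·(EBIT − 599,000).
Solving, EBIT = (599,000·1,430,000 − 108,000·870,000) / (1,430,000 − 870,000) = 762,610,000,000 / 560,000 = 1,361,803.57.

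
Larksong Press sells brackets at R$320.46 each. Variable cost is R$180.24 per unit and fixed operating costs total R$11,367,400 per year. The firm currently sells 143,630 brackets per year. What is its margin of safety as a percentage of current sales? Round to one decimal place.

43.6%

Contribution margin per unit = R$320.46 − R$180.24 = R$140.22. Break-even units = R$11,367,400 ÷ R$140.22 = 81,068.32; break-even revenue = 81,068.32 × R$320.46 = R$25,979,154.21.
Current sales = 143,630 × R$320.46 = R$46,027,669.80.
Margin of safety = (R$46,027,669.80 − R$25,979,154.21) ÷ R$46,027,669.80 = 43.6%.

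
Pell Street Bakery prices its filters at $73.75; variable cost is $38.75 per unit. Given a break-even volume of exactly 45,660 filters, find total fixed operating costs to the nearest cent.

$1,598,100.00

Each unit contributes $73.75 − $38.75 = $35.00.
Since BE = FC / CM, FC = 45,660 × $35.00 = $1,598,100.00.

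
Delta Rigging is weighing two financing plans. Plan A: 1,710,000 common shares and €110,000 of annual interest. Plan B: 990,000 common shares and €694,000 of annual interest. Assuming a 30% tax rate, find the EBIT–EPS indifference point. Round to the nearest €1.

At indifference, (EBIT − 110,000)(1 − t)/1,710,000 = (EBIT − 694,000)(1 − t)/990,000.
Cancelling (1 − t) and cross-multiplying: 990,000·(EBIT − 110,000) = 1,710,000·(EBIT − 694,000).
Solving, EBIT = (694,000·1,710,000 − 110,000·990,000) / (1,710,000 − 990,000) = 1,077,840,000,000 / 720,000 = 1,497,000.00.

€1,497,000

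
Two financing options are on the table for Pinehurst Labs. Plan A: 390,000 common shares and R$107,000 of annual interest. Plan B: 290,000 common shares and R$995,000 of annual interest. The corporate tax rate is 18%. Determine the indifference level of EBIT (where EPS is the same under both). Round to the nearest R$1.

R$3,570,200

At indifference, (EBIT − 107,000)(1 − t)/390,000 = (EBIT − 995,000)(1 − t)/290,000.
The (1 − t) factor cancels: (EBIT − 107,000) × 290,000 = (EBIT − 995,000) × 390,000.
Solving, EBIT = (995,000·390,000 − 107,000·290,000) / (390,000 − 290,000) = 357,020,000,000 / 100,000 = 3,570,200.00.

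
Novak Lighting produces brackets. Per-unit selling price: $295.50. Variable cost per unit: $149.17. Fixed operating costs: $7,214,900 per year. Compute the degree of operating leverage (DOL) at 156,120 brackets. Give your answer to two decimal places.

1.46

Total contribution margin = 156,120 × $146.33 = $22,845,039.60.
Subtracting fixed costs: EBIT = $22,845,039.60 − $7,214,900 = $15,630,139.60.
Degree of operating leverage = $22,845,039.60 / $15,630,139.60 = 1.4616.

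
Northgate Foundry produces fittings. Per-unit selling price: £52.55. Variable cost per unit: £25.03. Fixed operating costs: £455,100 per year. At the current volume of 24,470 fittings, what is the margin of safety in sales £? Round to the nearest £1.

Contribution margin per unit = £52.55 − £25.03 = £27.52. Break-even units = £455,100 ÷ £27.52 = 16,537.06; break-even revenue = 16,537.06 × £52.55 = £869,022.71.
Actual sales revenue = 24,470 × £52.55 = £1,285,898.50.
Margin of safety = £1,285,898.50 − £869,022.71 = £416,876.

£416,876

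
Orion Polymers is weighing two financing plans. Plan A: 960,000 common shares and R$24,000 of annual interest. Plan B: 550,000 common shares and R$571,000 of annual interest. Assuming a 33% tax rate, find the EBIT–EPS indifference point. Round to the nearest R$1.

At indifference, (EBIT − 24,000)(1 − t)/960,000 = (EBIT − 571,000)(1 − t)/550,000.
The (1 − t) factor cancels: (EBIT − 24,000) × 550,000 = (EBIT − 571,000) × 960,000.
EBIT × (960,000 − 550,000) = 571,000 × 960,000 − 24,000 × 550,000 = 534,960,000,000, so EBIT = 534,960,000,000 ÷ 410,000 = 1,304,780.49.

R$1,304,780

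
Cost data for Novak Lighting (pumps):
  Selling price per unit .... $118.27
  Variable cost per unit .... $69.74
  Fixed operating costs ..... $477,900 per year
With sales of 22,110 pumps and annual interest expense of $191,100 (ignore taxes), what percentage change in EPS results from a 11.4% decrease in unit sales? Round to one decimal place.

Total contribution margin = 22,110 × $48.53 = $1,072,998.30.
Subtracting fixed costs: EBIT = $1,072,998.30 − $477,900 = $595,098.30.
Interest = $191,100.00, so EBIT − I = $403,998.30.
DCL = total CM / (EBIT − I) = $1,072,998.30 / $403,998.30 = 2.6559.
EPS therefore changes by 2.6559 × (-11.4%) = -30.3%.

-30.3%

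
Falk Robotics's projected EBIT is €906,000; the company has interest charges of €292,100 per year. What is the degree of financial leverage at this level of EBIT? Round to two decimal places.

Interest = €292,100.00.
Degree of financial leverage = EBIT / (EBIT − interest) = €906,000 / €613,900.00 = 1.4758.

1.48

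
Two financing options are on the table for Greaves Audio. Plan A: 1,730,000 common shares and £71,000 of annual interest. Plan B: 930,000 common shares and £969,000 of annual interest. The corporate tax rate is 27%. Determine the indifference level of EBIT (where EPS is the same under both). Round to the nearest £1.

£2,012,925

At indifference, (EBIT − 71,000)(1 − t)/1,730,000 = (EBIT − 969,000)(1 − t)/930,000.
Cancelling (1 − t) and cross-multiplying: 930,000·(EBIT − 71,000) = 1,730,000·(EBIT − 969,000).
Solving, EBIT = (969,000·1,730,000 − 71,000·930,000) / (1,730,000 − 930,000) = 1,610,340,000,000 / 800,000 = 2,012,925.00.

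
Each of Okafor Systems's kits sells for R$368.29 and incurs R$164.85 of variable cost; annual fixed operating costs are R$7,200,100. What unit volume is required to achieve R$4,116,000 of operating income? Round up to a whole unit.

Contribution margin per unit = R$368.29 − R$164.85 = R$203.44.
Required volume = (fixed costs + target profit) ÷ CM = (R$7,200,100 + R$4,116,000) ÷ R$203.44 = 55,623.77, so 55,624 kits.

55,624 kits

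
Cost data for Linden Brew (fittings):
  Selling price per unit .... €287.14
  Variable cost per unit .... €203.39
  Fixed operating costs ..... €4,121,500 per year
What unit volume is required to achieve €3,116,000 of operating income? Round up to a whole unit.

Contribution margin per unit = €287.14 − €203.39 = €83.75.
Required volume = (fixed costs + target profit) ÷ CM = (€4,121,500 + €3,116,000) ÷ €83.75 = 86,417.91, so 86,418 fittings.

86,418 fittings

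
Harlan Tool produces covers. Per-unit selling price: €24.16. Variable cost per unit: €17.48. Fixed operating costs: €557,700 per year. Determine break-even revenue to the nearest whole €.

€2,017,071

Contribution margin per unit = €24.16 − €17.48 = €6.68, a CM ratio of €6.68 ÷ €24.16 = 0.2765.
Break-even sales = FC ÷ CM ratio = €557,700 × €24.16 / €6.68 = €2,017,071.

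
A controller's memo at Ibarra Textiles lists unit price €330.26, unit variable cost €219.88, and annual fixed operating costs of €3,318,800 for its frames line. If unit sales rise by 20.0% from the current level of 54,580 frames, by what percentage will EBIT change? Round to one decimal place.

+44.5%

Contribution at this volume is 54,580 × €110.38 = €6,024,540.40.
EBIT = €6,024,540.40 − €3,318,800 = €2,705,740.40.
So DOL = total CM / EBIT = €6,024,540.40 / €2,705,740.40 = 2.2266.
%ΔEBIT = DOL × %ΔSales = 2.2266 × +20.0% = +44.5%.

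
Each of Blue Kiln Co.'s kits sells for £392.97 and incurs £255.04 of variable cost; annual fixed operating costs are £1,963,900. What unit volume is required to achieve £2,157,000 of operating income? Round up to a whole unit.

Contribution margin per unit = £392.97 − £255.04 = £137.93.
Required volume = (fixed costs + target profit) ÷ CM = (£1,963,900 + £2,157,000) ÷ £137.93 = 29,876.75, so 29,877 kits.

29,877 kits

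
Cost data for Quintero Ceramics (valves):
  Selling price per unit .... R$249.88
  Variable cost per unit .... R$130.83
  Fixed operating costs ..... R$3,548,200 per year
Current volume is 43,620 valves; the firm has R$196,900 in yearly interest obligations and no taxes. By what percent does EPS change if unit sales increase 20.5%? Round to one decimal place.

+73.5%

Contribution at this volume is 43,620 × R$119.05 = R$5,192,961.00.
EBIT = R$5,192,961.00 − R$3,548,200 = R$1,644,761.00.
Interest = R$196,900.00, so EBIT − I = R$1,447,861.00.
Degree of combined leverage = contribution ÷ (EBIT − I) = R$5,192,961.00 ÷ R$1,447,861.00 = 3.5866.
%ΔEPS = DCL × %ΔSales = 3.5866 × +20.5% = +73.5%.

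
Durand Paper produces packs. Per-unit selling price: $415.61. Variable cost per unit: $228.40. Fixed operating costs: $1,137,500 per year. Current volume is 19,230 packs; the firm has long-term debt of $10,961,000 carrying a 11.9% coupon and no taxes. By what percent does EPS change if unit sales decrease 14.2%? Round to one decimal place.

-44.1%

At 19,230 units, contribution = 19,230 × $187.21 = $3,600,048.30.
Subtracting fixed costs: EBIT = $3,600,048.30 − $1,137,500 = $2,462,548.30.
After interest of $1,304,359.00, pre-tax earnings = $1,158,189.30.
DCL = total CM / (EBIT − I) = $3,600,048.30 / $1,158,189.30 = 3.1083.
EPS therefore changes by 3.1083 × (-14.2%) = -44.1%.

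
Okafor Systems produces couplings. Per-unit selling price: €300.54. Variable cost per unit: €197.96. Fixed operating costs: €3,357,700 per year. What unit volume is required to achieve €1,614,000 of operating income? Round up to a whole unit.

48,467 couplings

Each unit contributes €300.54 − €197.96 = €102.58.
Required volume = (fixed costs + target profit) ÷ CM = (€3,357,700 + €1,614,000) ÷ €102.58 = 48,466.56, so 48,467 couplings.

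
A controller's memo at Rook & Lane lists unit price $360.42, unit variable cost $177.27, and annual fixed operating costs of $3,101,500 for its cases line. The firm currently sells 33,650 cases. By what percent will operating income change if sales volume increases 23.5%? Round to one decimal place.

+47.3%

At 33,650 units, contribution = 33,650 × $183.15 = $6,162,997.50.
Operating income = contribution − fixed costs = $6,162,997.50 − $3,101,500 = $3,061,497.50.
Degree of operating leverage = $6,162,997.50 / $3,061,497.50 = 2.0131.
So EBIT moves 2.0131 × (+23.5%) = +47.3%.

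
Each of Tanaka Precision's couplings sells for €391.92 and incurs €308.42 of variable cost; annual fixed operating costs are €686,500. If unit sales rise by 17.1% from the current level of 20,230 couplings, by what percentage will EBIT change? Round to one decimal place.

Contribution at this volume is 20,230 × €83.50 = €1,689,205.00.
EBIT = €1,689,205.00 − €686,500 = €1,002,705.00.
Degree of operating leverage = €1,689,205.00 / €1,002,705.00 = 1.6846.
%ΔEBIT = DOL × %ΔSales = 1.6846 × +17.1% = +28.8%.

+28.8%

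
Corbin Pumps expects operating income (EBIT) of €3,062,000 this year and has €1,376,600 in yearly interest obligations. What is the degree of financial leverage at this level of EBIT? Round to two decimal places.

1.82

Annual interest charges come to €1,376,600.00.
DFL = EBIT ÷ (EBIT − I) = €3,062,000 ÷ (€3,062,000 − €1,376,600.00) = €3,062,000 ÷ €1,685,400.00 = 1.8168.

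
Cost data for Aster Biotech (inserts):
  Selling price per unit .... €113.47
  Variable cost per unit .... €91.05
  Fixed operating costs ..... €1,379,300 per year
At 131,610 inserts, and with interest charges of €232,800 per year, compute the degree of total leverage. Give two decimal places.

At 131,610 units, contribution = 131,610 × €22.42 = €2,950,696.20.
Operating income = contribution − fixed costs = €2,950,696.20 − €1,379,300 = €1,571,396.20. Interest = €232,800.00, so EBIT − I = €1,338,596.20.
Degree of total leverage = total CM / (EBIT − interest) = €2,950,696.20 / €1,338,596.20 = 2.2043.

2.20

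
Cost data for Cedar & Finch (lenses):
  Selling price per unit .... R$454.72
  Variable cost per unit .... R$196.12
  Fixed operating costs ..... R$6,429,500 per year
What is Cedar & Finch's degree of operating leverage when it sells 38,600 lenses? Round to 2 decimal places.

Contribution at this volume is 38,600 × R$258.60 = R$9,981,960.00.
Operating income = contribution − fixed costs = R$9,981,960.00 − R$6,429,500 = R$3,552,460.00.
Degree of operating leverage = R$9,981,960.00 / R$3,552,460.00 = 2.8099.

2.81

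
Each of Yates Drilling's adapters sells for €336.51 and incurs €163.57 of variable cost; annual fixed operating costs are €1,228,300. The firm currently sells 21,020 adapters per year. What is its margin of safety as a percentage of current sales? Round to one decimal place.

66.2%

Each unit contributes €336.51 − €163.57 = €172.94. Break-even units = €1,228,300 ÷ €172.94 = 7,102.46; break-even revenue = 7,102.46 × €336.51 = €2,390,049.92.
Actual sales revenue = 21,020 × €336.51 = €7,073,440.20.
Margin of safety = (€7,073,440.20 − €2,390,049.92) ÷ €7,073,440.20 = 66.2%.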